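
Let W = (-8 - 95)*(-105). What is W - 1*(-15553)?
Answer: 26368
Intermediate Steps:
W = 10815 (W = -103*(-105) = 10815)
W - 1*(-15553) = 10815 - 1*(-15553) = 10815 + 15553 = 26368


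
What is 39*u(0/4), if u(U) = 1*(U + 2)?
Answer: 78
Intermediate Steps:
u(U) = 2 + U (u(U) = 1*(2 + U) = 2 + U)
39*u(0/4) = 39*(2 + 0/4) = 39*(2 + 0*(¼)) = 39*(2 + 0) = 39*2 = 78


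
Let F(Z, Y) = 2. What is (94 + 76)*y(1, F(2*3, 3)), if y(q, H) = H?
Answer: 340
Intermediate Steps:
(94 + 76)*y(1, F(2*3, 3)) = (94 + 76)*2 = 170*2 = 340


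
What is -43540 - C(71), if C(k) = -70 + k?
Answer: -43541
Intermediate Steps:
-43540 - C(71) = -43540 - (-70 + 71) = -43540 - 1*1 = -43540 - 1 = -43541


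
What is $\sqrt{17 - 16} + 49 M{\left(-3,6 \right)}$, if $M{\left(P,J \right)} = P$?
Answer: $-146$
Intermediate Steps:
$\sqrt{17 - 16} + 49 M{\left(-3,6 \right)} = \sqrt{17 - 16} + 49 \left(-3\right) = \sqrt{1} - 147 = 1 - 147 = -146$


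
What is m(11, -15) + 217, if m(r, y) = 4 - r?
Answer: 210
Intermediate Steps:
m(11, -15) + 217 = (4 - 1*11) + 217 = (4 - 11) + 217 = -7 + 217 = 210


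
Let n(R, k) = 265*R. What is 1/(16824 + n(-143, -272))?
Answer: -1/21071 ≈ -4.7459e-5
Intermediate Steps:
1/(16824 + n(-143, -272)) = 1/(16824 + 265*(-143)) = 1/(16824 - 37895) = 1/(-21071) = -1/21071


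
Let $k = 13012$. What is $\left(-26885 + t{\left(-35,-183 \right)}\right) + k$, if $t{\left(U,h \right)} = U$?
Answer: $-13908$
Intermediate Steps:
$\left(-26885 + t{\left(-35,-183 \right)}\right) + k = \left(-26885 - 35\right) + 13012 = -26920 + 13012 = -13908$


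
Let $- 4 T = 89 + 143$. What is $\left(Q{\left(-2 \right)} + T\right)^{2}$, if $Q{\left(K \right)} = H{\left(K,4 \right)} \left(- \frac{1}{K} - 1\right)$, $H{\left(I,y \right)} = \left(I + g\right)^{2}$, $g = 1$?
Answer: $\frac{13689}{4} \approx 3422.3$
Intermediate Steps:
$H{\left(I,y \right)} = \left(1 + I\right)^{2}$ ($H{\left(I,y \right)} = \left(I + 1\right)^{2} = \left(1 + I\right)^{2}$)
$Q{\left(K \right)} = \left(1 + K\right)^{2} \left(-1 - \frac{1}{K}\right)$ ($Q{\left(K \right)} = \left(1 + K\right)^{2} \left(- \frac{1}{K} - 1\right) = \left(1 + K\right)^{2} \left(-1 - \frac{1}{K}\right)$)
$T = -58$ ($T = - \frac{89 + 143}{4} = \left(- \frac{1}{4}\right) 232 = -58$)
$\left(Q{\left(-2 \right)} + T\right)^{2} = \left(- \frac{\left(1 - 2\right)^{3}}{-2} - 58\right)^{2} = \left(\left(-1\right) \left(- \frac{1}{2}\right) \left(-1\right)^{3} - 58\right)^{2} = \left(\left(-1\right) \left(- \frac{1}{2}\right) \left(-1\right) - 58\right)^{2} = \left(- \frac{1}{2} - 58\right)^{2} = \left(- \frac{117}{2}\right)^{2} = \frac{13689}{4}$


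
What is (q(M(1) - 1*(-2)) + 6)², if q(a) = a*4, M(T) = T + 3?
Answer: 900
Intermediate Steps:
M(T) = 3 + T
q(a) = 4*a
(q(M(1) - 1*(-2)) + 6)² = (4*((3 + 1) - 1*(-2)) + 6)² = (4*(4 + 2) + 6)² = (4*6 + 6)² = (24 + 6)² = 30² = 900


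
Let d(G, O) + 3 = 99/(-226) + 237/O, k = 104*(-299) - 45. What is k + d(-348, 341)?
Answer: -2400123701/77066 ≈ -31144.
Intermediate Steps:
k = -31141 (k = -31096 - 45 = -31141)
d(G, O) = -777/226 + 237/O (d(G, O) = -3 + (99/(-226) + 237/O) = -3 + (99*(-1/226) + 237/O) = -3 + (-99/226 + 237/O) = -777/226 + 237/O)
k + d(-348, 341) = -31141 + (-777/226 + 237/341) = -31141 - 211395/77066 = -2400123701/77066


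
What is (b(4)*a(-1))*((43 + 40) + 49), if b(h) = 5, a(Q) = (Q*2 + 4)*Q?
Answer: -1320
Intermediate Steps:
a(Q) = Q*(4 + 2*Q) (a(Q) = (2*Q + 4)*Q = (4 + 2*Q)*Q = Q*(4 + 2*Q))
(b(4)*a(-1))*((43 + 40) + 49) = (5*(2*(-1)*(2 - 1)))*((43 + 40) + 49) = (5*(2*(-1)*1))*(83 + 49) = (5*(-2))*132 = -10*132 = -1320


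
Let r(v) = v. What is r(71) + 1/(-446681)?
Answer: 31714350/446681 ≈ 71.000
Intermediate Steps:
r(71) + 1/(-446681) = 71 + 1/(-446681) = 71 - 1/446681 = 31714350/446681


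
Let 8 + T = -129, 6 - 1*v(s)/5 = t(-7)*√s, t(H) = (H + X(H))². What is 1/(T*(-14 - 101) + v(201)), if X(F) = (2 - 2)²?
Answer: 451/6774320 + √201/967760 ≈ 8.1225e-5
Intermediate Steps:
X(F) = 0 (X(F) = 0² = 0)
t(H) = H² (t(H) = (H + 0)² = H²)
v(s) = 30 - 245*√s (v(s) = 30 - 5*(-7)²*√s = 30 - 245*√s)
T = -137 (T = -8 - 129 = -137)
1/(T*(-14 - 101) + v(201)) = 1/(-137*(-14 - 101) + (30 - 245*√201)) = 1/(-137*(-115) + (30 - 245*√201)) = 1/(15755 + (30 - 245*√201)) = 1/(15785 - 245*√201)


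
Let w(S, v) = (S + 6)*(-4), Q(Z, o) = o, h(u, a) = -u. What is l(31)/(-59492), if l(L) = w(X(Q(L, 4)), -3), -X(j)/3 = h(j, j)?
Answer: 18/14873 ≈ 0.0012102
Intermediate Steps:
X(j) = 3*j (X(j) = -(-3)*j = 3*j)
w(S, v) = -24 - 4*S (w(S, v) = (6 + S)*(-4) = -24 - 4*S)
l(L) = -72 (l(L) = -24 - 12*4 = -24 - 4*12 = -24 - 48 = -72)
l(31)/(-59492) = -72/(-59492) = -72*(-1/59492) = 18/14873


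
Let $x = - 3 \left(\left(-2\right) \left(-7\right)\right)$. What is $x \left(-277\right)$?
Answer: $11634$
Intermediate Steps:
$x = -42$ ($x = \left(-3\right) 14 = -42$)
$x \left(-277\right) = \left(-42\right) \left(-277\right) = 11634$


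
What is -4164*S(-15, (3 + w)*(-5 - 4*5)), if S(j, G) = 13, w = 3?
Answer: -54132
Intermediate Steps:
-4164*S(-15, (3 + w)*(-5 - 4*5)) = -4164*13 = -54132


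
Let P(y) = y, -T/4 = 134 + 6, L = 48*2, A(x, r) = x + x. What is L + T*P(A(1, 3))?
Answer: -1024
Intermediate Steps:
A(x, r) = 2*x
L = 96
T = -560 (T = -4*(134 + 6) = -4*140 = -560)
L + T*P(A(1, 3)) = 96 - 1120 = -1024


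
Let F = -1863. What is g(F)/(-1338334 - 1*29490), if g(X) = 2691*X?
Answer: 5013333/1367824 ≈ 3.6652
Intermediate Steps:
g(F)/(-1338334 - 1*29490) = (2691*(-1863))/(-1338334 - 1*29490) = -5013333/(-1338334 - 29490) = -5013333/(-1367824) = -5013333*(-1/1367824) = 5013333/1367824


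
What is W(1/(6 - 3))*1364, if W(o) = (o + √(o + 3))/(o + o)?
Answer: 682 + 682*√30 ≈ 4417.5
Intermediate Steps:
W(o) = (o + √(3 + o))/(2*o) (W(o) = (o + √(3 + o))/((2*o)) = (o + √(3 + o))*(1/(2*o)) = (o + √(3 + o))/(2*o))
W(1/(6 - 3))*1364 = ((1/(6 - 3) + √(3 + 1/(6 - 3)))/(2*(1/(6 - 3))))*1364 = ((1/3 + √(3 + 1/3))/(2*(1/3)))*1364 = ((⅓ + √(3 + ⅓))/(2*(⅓)))*1364 = ((½)*3*(⅓ + √(10/3)))*1364 = ((½)*3*(⅓ + √30/3))*1364 = (½ + √30/2)*1364 = 682 + 682*√30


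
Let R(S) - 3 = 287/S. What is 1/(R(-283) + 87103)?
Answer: 283/24650711 ≈ 1.1480e-5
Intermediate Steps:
R(S) = 3 + 287/S
1/(R(-283) + 87103) = 1/((3 + 287/(-283)) + 87103) = 1/((3 + 287*(-1/283)) + 87103) = 1/((3 - 287/283) + 87103) = 1/(562/283 + 87103) = 1/(24650711/283) = 283/24650711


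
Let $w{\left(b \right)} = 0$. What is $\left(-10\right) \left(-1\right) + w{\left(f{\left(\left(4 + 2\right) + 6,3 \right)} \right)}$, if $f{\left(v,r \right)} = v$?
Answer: $10$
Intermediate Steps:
$\left(-10\right) \left(-1\right) + w{\left(f{\left(\left(4 + 2\right) + 6,3 \right)} \right)} = \left(-10\right) \left(-1\right) + 0 = 10 + 0 = 10$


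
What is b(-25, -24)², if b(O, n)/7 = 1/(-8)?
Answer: 49/64 ≈ 0.76563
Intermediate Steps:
b(O, n) = -7/8 (b(O, n) = 7/(-8) = 7*(-⅛) = -7/8)
b(-25, -24)² = (-7/8)² = 49/64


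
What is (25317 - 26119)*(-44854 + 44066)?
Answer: 631976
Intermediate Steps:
(25317 - 26119)*(-44854 + 44066) = -802*(-788) = 631976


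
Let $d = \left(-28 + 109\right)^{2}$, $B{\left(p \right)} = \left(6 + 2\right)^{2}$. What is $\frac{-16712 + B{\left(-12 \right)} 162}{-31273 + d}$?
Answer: $\frac{793}{3089} \approx 0.25672$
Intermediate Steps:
$B{\left(p \right)} = 64$ ($B{\left(p \right)} = 8^{2} = 64$)
$d = 6561$ ($d = 81^{2} = 6561$)
$\frac{-16712 + B{\left(-12 \right)} 162}{-31273 + d} = \frac{-16712 + 64 \cdot 162}{-31273 + 6561} = \frac{-16712 + 10368}{-24712} = \left(-6344\right) \left(- \frac{1}{24712}\right) = \frac{793}{3089}$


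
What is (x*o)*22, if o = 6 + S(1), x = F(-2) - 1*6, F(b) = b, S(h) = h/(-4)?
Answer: -1012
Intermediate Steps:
S(h) = -h/4 (S(h) = h*(-¼) = -h/4)
x = -8 (x = -2 - 1*6 = -2 - 6 = -8)
o = 23/4 (o = 6 - ¼*1 = 6 - ¼ = 23/4 ≈ 5.7500)
(x*o)*22 = -8*23/4*22 = -46*22 = -1012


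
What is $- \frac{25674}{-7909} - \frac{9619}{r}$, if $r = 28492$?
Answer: $\frac{59584267}{20485748} \approx 2.9086$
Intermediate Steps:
$- \frac{25674}{-7909} - \frac{9619}{r} = - \frac{25674}{-7909} - \frac{9619}{28492} = \left(-25674\right) \left(- \frac{1}{7909}\right) - \frac{9619}{28492} = \frac{2334}{719} - \frac{9619}{28492} = \frac{59584267}{20485748}$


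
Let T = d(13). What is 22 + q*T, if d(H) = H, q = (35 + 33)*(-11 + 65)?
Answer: 47758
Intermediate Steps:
q = 3672 (q = 68*54 = 3672)
T = 13
22 + q*T = 22 + 3672*13 = 22 + 47736 = 47758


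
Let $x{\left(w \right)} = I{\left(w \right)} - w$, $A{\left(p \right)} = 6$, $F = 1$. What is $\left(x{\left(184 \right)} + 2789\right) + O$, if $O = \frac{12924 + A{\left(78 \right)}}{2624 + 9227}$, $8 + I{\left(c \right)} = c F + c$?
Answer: $\frac{35151145}{11851} \approx 2966.1$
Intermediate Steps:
$I{\left(c \right)} = -8 + 2 c$ ($I{\left(c \right)} = -8 + \left(c 1 + c\right) = -8 + \left(c + c\right) = -8 + 2 c$)
$O = \frac{12930}{11851}$ ($O = \frac{12924 + 6}{2624 + 9227} = \frac{12930}{11851} \approx 1.091$)
$x{\left(w \right)} = -8 + w$ ($x{\left(w \right)} = \left(-8 + 2 w\right) - w = -8 + w$)
$\left(x{\left(184 \right)} + 2789\right) + O = \left(\left(-8 + 184\right) + 2789\right) + \frac{12930}{11851} = \left(176 + 2789\right) + \frac{12930}{11851} = 2965 + \frac{12930}{11851} = \frac{35151145}{11851}$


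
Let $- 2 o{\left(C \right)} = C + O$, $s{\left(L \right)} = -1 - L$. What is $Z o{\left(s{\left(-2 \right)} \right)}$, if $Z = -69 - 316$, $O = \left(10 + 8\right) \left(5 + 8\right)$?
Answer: $\frac{90475}{2} \approx 45238.0$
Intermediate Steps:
$O = 234$ ($O = 18 \cdot 13 = 234$)
$o{\left(C \right)} = -117 - \frac{C}{2}$ ($o{\left(C \right)} = - \frac{C + 234}{2} = - \frac{234 + C}{2} = -117 - \frac{C}{2}$)
$Z = -385$
$Z o{\left(s{\left(-2 \right)} \right)} = - 385 \left(-117 - \frac{-1 - -2}{2}\right) = - 385 \left(-117 - \frac{-1 + 2}{2}\right) = - 385 \left(-117 - \frac{1}{2}\right) = \left(-385\right) \left(- \frac{235}{2}\right) = \frac{90475}{2}$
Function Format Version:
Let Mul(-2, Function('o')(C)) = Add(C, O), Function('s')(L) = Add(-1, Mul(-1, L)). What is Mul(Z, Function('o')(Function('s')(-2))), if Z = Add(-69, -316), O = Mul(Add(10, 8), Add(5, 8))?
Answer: Rational(90475, 2) ≈ 45238.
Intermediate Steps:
O = 234 (O = Mul(18, 13) = 234)
Function('o')(C) = Add(-117, Mul(Rational(-1, 2), C)) (Function('o')(C) = Mul(Rational(-1, 2), Add(C, 234)) = Mul(Rational(-1, 2), Add(234, C)) = Add(-117, Mul(Rational(-1, 2), C)))
Z = -385
Mul(Z, Function('o')(Function('s')(-2))) = Mul(-385, Add(-117, Mul(Rational(-1, 2), Add(-1, Mul(-1, -2))))) = Mul(-385, Add(-117, Mul(Rational(-1, 2), Add(-1, 2)))) = Mul(-385, Add(-117, Mul(Rational(-1, 2), 1))) = Mul(-385, Add(-117, Rational(-1, 2))) = Mul(-385, Rational(-235, 2)) = Rational(90475, 2)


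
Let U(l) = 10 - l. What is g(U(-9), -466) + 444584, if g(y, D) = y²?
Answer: 444945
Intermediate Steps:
g(U(-9), -466) + 444584 = (10 - 1*(-9))² + 444584 = (10 + 9)² + 444584 = 19² + 444584 = 361 + 444584 = 444945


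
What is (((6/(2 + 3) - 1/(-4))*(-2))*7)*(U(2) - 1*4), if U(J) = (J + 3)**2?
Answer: -4263/10 ≈ -426.30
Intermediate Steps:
U(J) = (3 + J)**2
(((6/(2 + 3) - 1/(-4))*(-2))*7)*(U(2) - 1*4) = (((6/(2 + 3) - 1/(-4))*(-2))*7)*((3 + 2)**2 - 1*4) = (((6/5 - 1*(-1/4))*(-2))*7)*(5**2 - 4) = (((6*(1/5) + 1/4)*(-2))*7)*(25 - 4) = (((6/5 + 1/4)*(-2))*7)*21 = (((29/20)*(-2))*7)*21 = -29/10*7*21 = -203/10*21 = -4263/10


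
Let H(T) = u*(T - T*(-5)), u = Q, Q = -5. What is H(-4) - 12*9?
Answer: 12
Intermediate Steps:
u = -5
H(T) = -30*T (H(T) = -5*(T - T*(-5)) = -5*(T + 5*T) = -30*T)
H(-4) - 12*9 = -30*(-4) - 12*9 = 120 - 108 = 12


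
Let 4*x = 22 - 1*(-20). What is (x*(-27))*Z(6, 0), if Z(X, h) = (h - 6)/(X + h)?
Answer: 567/2 ≈ 283.50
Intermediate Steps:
Z(X, h) = (-6 + h)/(X + h)
x = 21/2 (x = (22 - 1*(-20))/4 = (22 + 20)/4 = (¼)*42 = 21/2 ≈ 10.500)
(x*(-27))*Z(6, 0) = ((21/2)*(-27))*((-6 + 0)/(6 + 0)) = -567*(-6)/(2*6) = -189*(-6)/4 = -567/2*(-1) = 567/2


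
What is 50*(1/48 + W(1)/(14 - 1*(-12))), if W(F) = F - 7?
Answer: -3275/312 ≈ -10.497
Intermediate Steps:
W(F) = -7 + F
50*(1/48 + W(1)/(14 - 1*(-12))) = 50*(1/48 + (-7 + 1)/(14 - 1*(-12))) = 50*(1/48 - 6/(14 + 12)) = 50*(1/48 - 6/26) = 50*(1/48 - 6*1/26) = 50*(1/48 - 3/13) = 50*(-131/624) = -3275/312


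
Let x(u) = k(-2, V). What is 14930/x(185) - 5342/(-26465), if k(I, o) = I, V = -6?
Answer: -197555883/26465 ≈ -7464.8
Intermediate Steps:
x(u) = -2
14930/x(185) - 5342/(-26465) = 14930/(-2) - 5342/(-26465) = 14930*(-½) - 5342*(-1/26465) = -7465 + 5342/26465 = -197555883/26465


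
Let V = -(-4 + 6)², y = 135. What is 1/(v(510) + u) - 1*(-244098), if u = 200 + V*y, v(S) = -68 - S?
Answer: 224081963/918 ≈ 2.4410e+5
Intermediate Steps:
V = -4 (V = -1*2² = -1*4 = -4)
u = -340 (u = 200 - 4*135 = 200 - 540 = -340)
1/(v(510) + u) - 1*(-244098) = 1/((-68 - 1*510) - 340) - 1*(-244098) = 1/((-68 - 510) - 340) + 244098 = 1/(-578 - 340) + 244098 = 1/(-918) + 244098 = -1/918 + 244098 = 224081963/918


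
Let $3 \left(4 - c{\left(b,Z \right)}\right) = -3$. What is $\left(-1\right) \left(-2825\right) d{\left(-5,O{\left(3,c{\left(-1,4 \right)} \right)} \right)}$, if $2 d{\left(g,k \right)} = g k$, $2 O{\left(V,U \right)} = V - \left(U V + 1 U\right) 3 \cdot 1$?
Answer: $\frac{805125}{4} \approx 2.0128 \cdot 10^{5}$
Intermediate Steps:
$c{\left(b,Z \right)} = 5$ ($c{\left(b,Z \right)} = 4 - -1 = 4 + 1 = 5$)
$O{\left(V,U \right)} = \frac{V}{2} - \frac{3 U}{2} - \frac{3 U V}{2}$ ($O{\left(V,U \right)} = \frac{V - \left(U V + 1 U\right) 3 \cdot 1}{2} = \frac{V - \left(U V + U\right) 3 \cdot 1}{2} = \frac{V - \left(U + U V\right) 3 \cdot 1}{2} = \frac{V - \left(3 U + 3 U V\right) 1}{2} = \frac{V - \left(3 U + 3 U V\right)}{2} = \frac{V - 3 U - 3 U V}{2} = \frac{V}{2} - \frac{3 U}{2} - \frac{3 U V}{2}$)
$d{\left(g,k \right)} = \frac{g k}{2}$
$\left(-1\right) \left(-2825\right) d{\left(-5,O{\left(3,c{\left(-1,4 \right)} \right)} \right)} = \left(-1\right) \left(-2825\right) \frac{1}{2} \left(-5\right) \left(\frac{1}{2} \cdot 3 - \frac{15}{2} - \frac{15}{2} \cdot 3\right) = 2825 \cdot \frac{1}{2} \left(-5\right) \left(\frac{3}{2} - \frac{15}{2} - \frac{45}{2}\right) = 2825 \cdot \frac{1}{2} \left(-5\right) \left(- \frac{57}{2}\right) = 2825 \cdot \frac{285}{4} = \frac{805125}{4}$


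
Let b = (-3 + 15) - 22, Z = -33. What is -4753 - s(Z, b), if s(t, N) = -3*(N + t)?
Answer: -4882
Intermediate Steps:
b = -10 (b = 12 - 22 = -10)
s(t, N) = -3*N - 3*t
-4753 - s(Z, b) = -4753 - (-3*(-10) - 3*(-33)) = -4753 - (30 + 99) = -4753 - 1*129 = -4753 - 129 = -4882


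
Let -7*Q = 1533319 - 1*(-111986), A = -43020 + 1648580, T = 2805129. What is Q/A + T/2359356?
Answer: 460746003285/441943555592 ≈ 1.0425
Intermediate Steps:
A = 1605560
Q = -1645305/7 (Q = -(1533319 - 1*(-111986))/7 = -(1533319 + 111986)/7 = -⅐*1645305 = -1645305/7 ≈ -2.3504e+5)
Q/A + T/2359356 = -1645305/7/1605560 + 2805129/2359356 = -1645305/7*1/1605560 + 2805129*(1/2359356) = -329061/2247784 + 935043/786452 = 460746003285/441943555592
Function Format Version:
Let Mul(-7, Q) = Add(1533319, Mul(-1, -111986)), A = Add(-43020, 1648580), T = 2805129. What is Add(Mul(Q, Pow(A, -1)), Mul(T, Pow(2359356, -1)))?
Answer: Rational(460746003285, 441943555592) ≈ 1.0425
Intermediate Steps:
A = 1605560
Q = Rational(-1645305, 7) (Q = Mul(Rational(-1, 7), Add(1533319, Mul(-1, -111986))) = Mul(Rational(-1, 7), Add(1533319, 111986)) = Mul(Rational(-1, 7), 1645305) = Rational(-1645305, 7) ≈ -2.3504e+5)
Add(Mul(Q, Pow(A, -1)), Mul(T, Pow(2359356, -1))) = Add(Mul(Rational(-1645305, 7), Pow(1605560, -1)), Mul(2805129, Pow(2359356, -1))) = Add(Mul(Rational(-1645305, 7), Rational(1, 1605560)), Mul(2805129, Rational(1, 2359356))) = Add(Rational(-329061, 2247784), Rational(935043, 786452)) = Rational(460746003285, 441943555592)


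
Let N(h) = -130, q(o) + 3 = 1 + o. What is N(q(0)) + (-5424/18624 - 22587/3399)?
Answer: -60197801/439604 ≈ -136.94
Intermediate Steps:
q(o) = -2 + o (q(o) = -3 + (1 + o) = -2 + o)
N(q(0)) + (-5424/18624 - 22587/3399) = -130 + (-5424/18624 - 22587/3399) = -130 + (-5424*1/18624 - 22587*1/3399) = -130 + (-113/388 - 7529/1133) = -130 - 3049281/439604 = -60197801/439604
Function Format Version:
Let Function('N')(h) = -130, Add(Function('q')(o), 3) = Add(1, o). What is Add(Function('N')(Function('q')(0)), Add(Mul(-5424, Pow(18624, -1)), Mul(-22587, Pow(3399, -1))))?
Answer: Rational(-60197801, 439604) ≈ -136.94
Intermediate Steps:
Function('q')(o) = Add(-2, o) (Function('q')(o) = Add(-3, Add(1, o)) = Add(-2, o))
Add(Function('N')(Function('q')(0)), Add(Mul(-5424, Pow(18624, -1)), Mul(-22587, Pow(3399, -1)))) = Add(-130, Add(Mul(-5424, Pow(18624, -1)), Mul(-22587, Pow(3399, -1)))) = Add(-130, Add(Mul(-5424, Rational(1, 18624)), Mul(-22587, Rational(1, 3399)))) = Add(-130, Add(Rational(-113, 388), Rational(-7529, 1133))) = Add(-130, Rational(-3049281, 439604)) = Rational(-60197801, 439604)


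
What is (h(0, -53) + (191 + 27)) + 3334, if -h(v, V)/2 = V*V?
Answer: -2066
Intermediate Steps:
h(v, V) = -2*V² (h(v, V) = -2*V*V = -2*V²)
(h(0, -53) + (191 + 27)) + 3334 = (-2*(-53)² + (191 + 27)) + 3334 = (-2*2809 + 218) + 3334 = (-5618 + 218) + 3334 = -5400 + 3334 = -2066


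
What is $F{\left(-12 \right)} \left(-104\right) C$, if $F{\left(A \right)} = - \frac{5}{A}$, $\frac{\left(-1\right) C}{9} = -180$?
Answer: $-70200$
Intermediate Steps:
$C = 1620$ ($C = \left(-9\right) \left(-180\right) = 1620$)
$F{\left(-12 \right)} \left(-104\right) C = - \frac{5}{-12} \left(-104\right) 1620 = \left(-5\right) \left(- \frac{1}{12}\right) \left(-104\right) 1620 = \frac{5}{12} \left(-104\right) 1620 = \left(- \frac{130}{3}\right) 1620 = -70200$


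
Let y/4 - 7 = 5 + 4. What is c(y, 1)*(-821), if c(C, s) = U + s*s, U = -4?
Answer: 2463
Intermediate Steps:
y = 64 (y = 28 + 4*(5 + 4) = 28 + 4*9 = 28 + 36 = 64)
c(C, s) = -4 + s² (c(C, s) = -4 + s*s = -4 + s²)
c(y, 1)*(-821) = (-4 + 1²)*(-821) = (-4 + 1)*(-821) = -3*(-821) = 2463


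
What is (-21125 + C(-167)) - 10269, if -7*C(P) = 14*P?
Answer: -31060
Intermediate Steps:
C(P) = -2*P
(-21125 + C(-167)) - 10269 = (-21125 - 2*(-167)) - 10269 = (-21125 + 334) - 10269 = -20791 - 10269 = -31060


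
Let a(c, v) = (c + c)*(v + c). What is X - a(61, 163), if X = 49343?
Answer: 22015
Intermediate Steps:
a(c, v) = 2*c*(c + v) (a(c, v) = (2*c)*(c + v) = 2*c*(c + v))
X - a(61, 163) = 49343 - 2*61*(61 + 163) = 49343 - 2*61*224 = 49343 - 1*27328 = 49343 - 27328 = 22015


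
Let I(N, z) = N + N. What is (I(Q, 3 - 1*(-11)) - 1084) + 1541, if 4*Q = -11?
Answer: 903/2 ≈ 451.50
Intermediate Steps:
Q = -11/4 (Q = (¼)*(-11) = -11/4 ≈ -2.7500)
I(N, z) = 2*N
(I(Q, 3 - 1*(-11)) - 1084) + 1541 = (2*(-11/4) - 1084) + 1541 = (-11/2 - 1084) + 1541 = -2179/2 + 1541 = 903/2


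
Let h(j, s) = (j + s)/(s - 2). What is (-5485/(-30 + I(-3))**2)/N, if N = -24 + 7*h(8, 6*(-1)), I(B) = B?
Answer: 21940/112167 ≈ 0.19560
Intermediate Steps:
h(j, s) = (j + s)/(-2 + s)
N = -103/4 (N = -24 + 7*((8 + 6*(-1))/(-2 + 6*(-1))) = -24 + 7*((8 - 6)/(-2 - 6)) = -24 + 7*(2/(-8)) = -24 + 7*(-1/8*2) = -24 + 7*(-1/4) = -24 - 7/4 = -103/4 ≈ -25.750)
(-5485/(-30 + I(-3))**2)/N = (-5485/(-30 - 3)**2)/(-103/4) = -5485/((-33)**2)*(-4/103) = -5485/1089*(-4/103) = 21940/112167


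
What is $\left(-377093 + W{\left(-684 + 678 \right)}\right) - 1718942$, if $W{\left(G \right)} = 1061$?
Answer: $-2094974$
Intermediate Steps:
$\left(-377093 + W{\left(-684 + 678 \right)}\right) - 1718942 = \left(-377093 + 1061\right) - 1718942 = -376032 - 1718942 = -2094974$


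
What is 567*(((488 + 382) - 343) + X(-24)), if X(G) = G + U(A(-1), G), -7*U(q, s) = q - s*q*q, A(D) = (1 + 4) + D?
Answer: 253773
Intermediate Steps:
A(D) = 5 + D
U(q, s) = -q/7 + s*q²/7 (U(q, s) = -(q - s*q*q)/7 = -(q - q*s*q)/7 = -(q - s*q²)/7 = -q/7 + s*q²/7)
X(G) = -4/7 + 23*G/7 (X(G) = G + (5 - 1)*(-1 + (5 - 1)*G)/7 = G + (⅐)*4*(-1 + 4*G) = G + (-4/7 + 16*G/7) = -4/7 + 23*G/7)
567*(((488 + 382) - 343) + X(-24)) = 567*(((488 + 382) - 343) + (-4/7 + (23/7)*(-24))) = 567*((870 - 343) + (-4/7 - 552/7)) = 567*(527 - 556/7) = 567*(3133/7) = 253773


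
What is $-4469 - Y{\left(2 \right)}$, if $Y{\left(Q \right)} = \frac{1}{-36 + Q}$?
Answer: $- \frac{151945}{34} \approx -4469.0$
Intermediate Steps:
$-4469 - Y{\left(2 \right)} = -4469 - \frac{1}{-36 + 2} = -4469 - \frac{1}{-34} = -4469 - - \frac{1}{34} = -4469 + \frac{1}{34} = - \frac{151945}{34}$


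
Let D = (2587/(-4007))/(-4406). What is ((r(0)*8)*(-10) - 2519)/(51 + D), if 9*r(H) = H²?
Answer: -44472546998/900399529 ≈ -49.392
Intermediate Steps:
r(H) = H²/9
D = 2587/17654842 (D = (2587*(-1/4007))*(-1/4406) = -2587/4007*(-1/4406) = 2587/17654842 ≈ 0.00014653)
((r(0)*8)*(-10) - 2519)/(51 + D) = ((((⅑)*0²)*8)*(-10) - 2519)/(51 + 2587/17654842) = ((((⅑)*0)*8)*(-10) - 2519)/(900399529/17654842) = ((0*8)*(-10) - 2519)*(17654842/900399529) = (0*(-10) - 2519)*(17654842/900399529) = (0 - 2519)*(17654842/900399529) = -2519*17654842/900399529 = -44472546998/900399529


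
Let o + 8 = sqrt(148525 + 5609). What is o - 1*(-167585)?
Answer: 167577 + 3*sqrt(17126) ≈ 1.6797e+5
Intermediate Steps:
o = -8 + 3*sqrt(17126) (o = -8 + sqrt(148525 + 5609) = -8 + sqrt(154134) = -8 + 3*sqrt(17126) ≈ 384.60)
o - 1*(-167585) = (-8 + 3*sqrt(17126)) - 1*(-167585) = (-8 + 3*sqrt(17126)) + 167585 = 167577 + 3*sqrt(17126)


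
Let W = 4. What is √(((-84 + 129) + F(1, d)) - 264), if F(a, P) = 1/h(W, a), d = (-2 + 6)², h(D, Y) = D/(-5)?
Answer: I*√881/2 ≈ 14.841*I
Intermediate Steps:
h(D, Y) = -D/5 (h(D, Y) = D*(-⅕) = -D/5)
d = 16 (d = 4² = 16)
F(a, P) = -5/4 (F(a, P) = 1/(-⅕*4) = 1/(-⅘) = -5/4)
√(((-84 + 129) + F(1, d)) - 264) = √(((-84 + 129) - 5/4) - 264) = √((45 - 5/4) - 264) = √(175/4 - 264) = √(-881/4) = I*√881/2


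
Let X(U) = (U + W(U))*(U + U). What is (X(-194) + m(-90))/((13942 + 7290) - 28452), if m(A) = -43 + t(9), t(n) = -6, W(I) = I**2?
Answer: 2905509/1444 ≈ 2012.1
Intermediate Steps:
X(U) = 2*U*(U + U**2) (X(U) = (U + U**2)*(U + U) = (U + U**2)*(2*U) = 2*U*(U + U**2))
m(A) = -49 (m(A) = -43 - 6 = -49)
(X(-194) + m(-90))/((13942 + 7290) - 28452) = (2*(-194)**2*(1 - 194) - 49)/((13942 + 7290) - 28452) = (2*37636*(-193) - 49)/(21232 - 28452) = (-14527496 - 49)/(-7220) = -14527545*(-1/7220) = 2905509/1444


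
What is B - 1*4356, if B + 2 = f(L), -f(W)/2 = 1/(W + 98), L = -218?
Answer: -261479/60 ≈ -4358.0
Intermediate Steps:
f(W) = -2/(98 + W) (f(W) = -2/(W + 98) = -2/(98 + W))
B = -119/60 (B = -2 - 2/(98 - 218) = -2 - 2/(-120) = -2 - 2*(-1/120) = -2 + 1/60 = -119/60 ≈ -1.9833)
B - 1*4356 = -119/60 - 1*4356 = -119/60 - 4356 = -261479/60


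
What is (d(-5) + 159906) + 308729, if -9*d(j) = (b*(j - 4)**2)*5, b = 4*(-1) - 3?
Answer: 468950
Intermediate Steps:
b = -7 (b = -4 - 3 = -7)
d(j) = 35*(-4 + j)**2/9 (d(j) = -(-7*(j - 4)**2)*5/9 = -(-7*(-4 + j)**2)*5/9 = -(-35)*(-4 + j)**2/9 = 35*(-4 + j)**2/9)
(d(-5) + 159906) + 308729 = (35*(-4 - 5)**2/9 + 159906) + 308729 = ((35/9)*(-9)**2 + 159906) + 308729 = ((35/9)*81 + 159906) + 308729 = (315 + 159906) + 308729 = 160221 + 308729 = 468950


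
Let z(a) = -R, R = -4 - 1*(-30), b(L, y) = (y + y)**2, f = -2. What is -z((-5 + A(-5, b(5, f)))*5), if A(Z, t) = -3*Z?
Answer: 26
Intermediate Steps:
b(L, y) = 4*y**2 (b(L, y) = (2*y)**2 = 4*y**2)
R = 26 (R = -4 + 30 = 26)
z(a) = -26 (z(a) = -1*26 = -26)
-z((-5 + A(-5, b(5, f)))*5) = -1*(-26) = 26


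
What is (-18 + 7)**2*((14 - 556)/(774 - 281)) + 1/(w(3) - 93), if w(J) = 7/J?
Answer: -1049399/7888 ≈ -133.04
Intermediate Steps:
(-18 + 7)**2*((14 - 556)/(774 - 281)) + 1/(w(3) - 93) = (-18 + 7)**2*((14 - 556)/(774 - 281)) + 1/(7/3 - 93) = (-11)**2*(-542/493) + 1/(7*(1/3) - 93) = 121*(-542*1/493) + 1/(7/3 - 93) = 121*(-542/493) + 1/(-272/3) = -65582/493 - 3/272 = -1049399/7888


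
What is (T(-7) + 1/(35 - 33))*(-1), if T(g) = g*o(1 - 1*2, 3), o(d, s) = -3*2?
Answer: -85/2 ≈ -42.500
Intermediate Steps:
o(d, s) = -6
T(g) = -6*g (T(g) = g*(-6) = -6*g)
(T(-7) + 1/(35 - 33))*(-1) = (-6*(-7) + 1/(35 - 33))*(-1) = (42 + 1/2)*(-1) = (85/2)*(-1) = -85/2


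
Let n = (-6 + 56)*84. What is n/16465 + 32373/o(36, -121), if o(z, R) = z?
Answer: 11848281/13172 ≈ 899.50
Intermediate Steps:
n = 4200 (n = 50*84 = 4200)
n/16465 + 32373/o(36, -121) = 4200/16465 + 32373/36 = 4200*(1/16465) + 32373*(1/36) = 840/3293 + 3597/4 = 11848281/13172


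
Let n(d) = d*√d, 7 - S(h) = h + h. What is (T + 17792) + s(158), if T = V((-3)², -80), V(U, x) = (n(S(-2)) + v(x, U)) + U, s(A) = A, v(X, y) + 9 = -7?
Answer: 17943 + 11*√11 ≈ 17979.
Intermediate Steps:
v(X, y) = -16 (v(X, y) = -9 - 7 = -16)
S(h) = 7 - 2*h (S(h) = 7 - (h + h) = 7 - 2*h)
n(d) = d^(3/2)
V(U, x) = -16 + U + 11*√11 (V(U, x) = ((7 - 2*(-2))^(3/2) - 16) + U = ((7 + 4)^(3/2) - 16) + U = (11^(3/2) - 16) + U = (11*√11 - 16) + U = (-16 + 11*√11) + U = -16 + U + 11*√11)
T = -7 + 11*√11 (T = -16 + (-3)² + 11*√11 = -16 + 9 + 11*√11 = -7 + 11*√11 ≈ 29.483)
(T + 17792) + s(158) = ((-7 + 11*√11) + 17792) + 158 = (17785 + 11*√11) + 158 = 17943 + 11*√11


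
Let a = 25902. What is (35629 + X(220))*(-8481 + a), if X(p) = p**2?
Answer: 1463869209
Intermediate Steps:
(35629 + X(220))*(-8481 + a) = (35629 + 220**2)*(-8481 + 25902) = (35629 + 48400)*17421 = 84029*17421 = 1463869209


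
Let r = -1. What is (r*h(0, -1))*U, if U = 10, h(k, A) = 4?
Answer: -40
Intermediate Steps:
(r*h(0, -1))*U = -1*4*10 = -4*10 = -40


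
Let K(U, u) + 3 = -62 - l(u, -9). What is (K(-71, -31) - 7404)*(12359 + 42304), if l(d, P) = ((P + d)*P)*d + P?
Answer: 202253100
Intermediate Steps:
l(d, P) = P + P*d*(P + d) (l(d, P) = (P*(P + d))*d + P = P*d*(P + d) + P = P + P*d*(P + d))
K(U, u) = -56 - 81*u + 9*u² (K(U, u) = -3 + (-62 - (-9)*(1 + u² - 9*u)) = -3 + (-62 - (-9 - 9*u² + 81*u)) = -3 + (-62 + (9 - 81*u + 9*u²)) = -3 + (-53 - 81*u + 9*u²) = -56 - 81*u + 9*u²)
(K(-71, -31) - 7404)*(12359 + 42304) = ((-56 - 81*(-31) + 9*(-31)²) - 7404)*(12359 + 42304) = ((-56 + 2511 + 9*961) - 7404)*54663 = ((-56 + 2511 + 8649) - 7404)*54663 = (11104 - 7404)*54663 = 3700*54663 = 202253100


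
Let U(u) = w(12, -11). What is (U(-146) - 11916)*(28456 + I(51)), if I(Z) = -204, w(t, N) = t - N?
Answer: -336001036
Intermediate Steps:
U(u) = 23 (U(u) = 12 - 1*(-11) = 12 + 11 = 23)
(U(-146) - 11916)*(28456 + I(51)) = (23 - 11916)*(28456 - 204) = -11893*28252 = -336001036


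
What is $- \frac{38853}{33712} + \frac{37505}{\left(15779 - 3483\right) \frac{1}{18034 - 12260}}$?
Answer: $\frac{912498291119}{51815344} \approx 17611.0$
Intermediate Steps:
$- \frac{38853}{33712} + \frac{37505}{\left(15779 - 3483\right) \frac{1}{18034 - 12260}} = \left(-38853\right) \frac{1}{33712} + \frac{37505}{12296 \cdot \frac{1}{5774}} = - \frac{38853}{33712} + \frac{37505}{12296 \cdot \frac{1}{5774}} = - \frac{38853}{33712} + \frac{37505}{\frac{6148}{2887}} = - \frac{38853}{33712} + 37505 \cdot \frac{2887}{6148} = - \frac{38853}{33712} + \frac{108276935}{6148} = \frac{912498291119}{51815344}$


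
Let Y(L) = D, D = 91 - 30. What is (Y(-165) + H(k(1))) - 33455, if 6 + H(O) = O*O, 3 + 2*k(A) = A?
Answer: -33399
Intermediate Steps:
k(A) = -3/2 + A/2
H(O) = -6 + O² (H(O) = -6 + O*O = -6 + O²)
D = 61
Y(L) = 61
(Y(-165) + H(k(1))) - 33455 = (61 + (-6 + (-3/2 + (½)*1)²)) - 33455 = (61 + (-6 + (-3/2 + ½)²)) - 33455 = (61 + (-6 + (-1)²)) - 33455 = (61 + (-6 + 1)) - 33455 = (61 - 5) - 33455 = 56 - 33455 = -33399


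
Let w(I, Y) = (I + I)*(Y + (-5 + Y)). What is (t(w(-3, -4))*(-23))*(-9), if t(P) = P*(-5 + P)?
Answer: 1178658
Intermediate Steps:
w(I, Y) = 2*I*(-5 + 2*Y) (w(I, Y) = (2*I)*(-5 + 2*Y) = 2*I*(-5 + 2*Y))
(t(w(-3, -4))*(-23))*(-9) = (((2*(-3)*(-5 + 2*(-4)))*(-5 + 2*(-3)*(-5 + 2*(-4))))*(-23))*(-9) = (((2*(-3)*(-5 - 8))*(-5 + 2*(-3)*(-5 - 8)))*(-23))*(-9) = (((2*(-3)*(-13))*(-5 + 2*(-3)*(-13)))*(-23))*(-9) = ((78*(-5 + 78))*(-23))*(-9) = ((78*73)*(-23))*(-9) = (5694*(-23))*(-9) = -130962*(-9) = 1178658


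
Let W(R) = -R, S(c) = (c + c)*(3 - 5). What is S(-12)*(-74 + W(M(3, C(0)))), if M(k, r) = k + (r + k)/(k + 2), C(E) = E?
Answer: -18624/5 ≈ -3724.8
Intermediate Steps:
S(c) = -4*c (S(c) = (2*c)*(-2) = -4*c)
M(k, r) = k + (k + r)/(2 + k)
S(-12)*(-74 + W(M(3, C(0)))) = (-4*(-12))*(-74 - (0 + 3**2 + 3*3)/(2 + 3)) = 48*(-74 - (0 + 9 + 9)/5) = 48*(-74 - 18/5) = 48*(-388/5) = -18624/5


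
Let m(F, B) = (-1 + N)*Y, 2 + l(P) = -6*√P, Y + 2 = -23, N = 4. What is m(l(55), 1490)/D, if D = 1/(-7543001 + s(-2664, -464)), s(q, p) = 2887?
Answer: 565508550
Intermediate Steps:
Y = -25 (Y = -2 - 23 = -25)
l(P) = -2 - 6*√P
m(F, B) = -75 (m(F, B) = (-1 + 4)*(-25) = 3*(-25) = -75)
D = -1/7540114 (D = 1/(-7543001 + 2887) = 1/(-7540114) = -1/7540114 ≈ -1.3262e-7)
m(l(55), 1490)/D = -75/(-1/7540114) = -75*(-7540114) = 565508550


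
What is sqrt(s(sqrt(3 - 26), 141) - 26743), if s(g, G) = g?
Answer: sqrt(-26743 + I*sqrt(23)) ≈ 0.015 + 163.53*I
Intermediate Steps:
sqrt(s(sqrt(3 - 26), 141) - 26743) = sqrt(sqrt(3 - 26) - 26743) = sqrt(sqrt(-23) - 26743) = sqrt(I*sqrt(23) - 26743) = sqrt(-26743 + I*sqrt(23))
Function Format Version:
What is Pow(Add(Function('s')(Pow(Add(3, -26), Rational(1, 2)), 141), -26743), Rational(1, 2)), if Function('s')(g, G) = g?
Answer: Pow(Add(-26743, Mul(I, Pow(23, Rational(1, 2)))), Rational(1, 2)) ≈ Add(0.015, Mul(163.53, I))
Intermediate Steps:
Pow(Add(Function('s')(Pow(Add(3, -26), Rational(1, 2)), 141), -26743), Rational(1, 2)) = Pow(Add(Pow(Add(3, -26), Rational(1, 2)), -26743), Rational(1, 2)) = Pow(Add(Pow(-23, Rational(1, 2)), -26743), Rational(1, 2)) = Pow(Add(Mul(I, Pow(23, Rational(1, 2))), -26743), Rational(1, 2)) = Pow(Add(-26743, Mul(I, Pow(23, Rational(1, 2)))), Rational(1, 2))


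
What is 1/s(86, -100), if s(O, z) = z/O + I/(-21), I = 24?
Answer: -301/694 ≈ -0.43372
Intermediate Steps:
s(O, z) = -8/7 + z/O (s(O, z) = z/O + 24/(-21) = z/O + 24*(-1/21) = z/O - 8/7 = -8/7 + z/O)
1/s(86, -100) = 1/(-8/7 - 100/86) = 1/(-8/7 - 100*1/86) = 1/(-8/7 - 50/43) = 1/(-694/301) = -301/694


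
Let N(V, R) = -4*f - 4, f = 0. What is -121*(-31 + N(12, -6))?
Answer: 4235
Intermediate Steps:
N(V, R) = -4 (N(V, R) = -4*0 - 4 = 0 - 4 = -4)
-121*(-31 + N(12, -6)) = -121*(-31 - 4) = -121*(-35) = 4235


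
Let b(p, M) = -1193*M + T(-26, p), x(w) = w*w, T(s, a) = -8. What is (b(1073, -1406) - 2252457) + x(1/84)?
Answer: -4057954991/7056 ≈ -5.7511e+5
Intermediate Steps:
x(w) = w²
b(p, M) = -8 - 1193*M (b(p, M) = -1193*M - 8 = -8 - 1193*M)
(b(1073, -1406) - 2252457) + x(1/84) = ((-8 - 1193*(-1406)) - 2252457) + (1/84)² = ((-8 + 1677358) - 2252457) + (1/84)² = (1677350 - 2252457) + 1/7056 = -575107 + 1/7056 = -4057954991/7056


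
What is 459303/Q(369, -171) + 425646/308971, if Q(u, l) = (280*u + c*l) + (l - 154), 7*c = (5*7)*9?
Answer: 14036567001/2264995100 ≈ 6.1972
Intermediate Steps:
c = 45 (c = ((5*7)*9)/7 = (35*9)/7 = (⅐)*315 = 45)
Q(u, l) = -154 + 46*l + 280*u (Q(u, l) = (280*u + 45*l) + (l - 154) = (45*l + 280*u) + (-154 + l) = -154 + 46*l + 280*u)
459303/Q(369, -171) + 425646/308971 = 459303/(-154 + 46*(-171) + 280*369) + 425646/308971 = 459303/(-154 - 7866 + 103320) + 425646*(1/308971) = 459303/95300 + 32742/23767 = 14036567001/2264995100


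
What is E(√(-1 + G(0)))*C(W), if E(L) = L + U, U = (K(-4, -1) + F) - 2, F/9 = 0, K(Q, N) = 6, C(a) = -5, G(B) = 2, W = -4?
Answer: -25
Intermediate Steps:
F = 0 (F = 9*0 = 0)
U = 4 (U = (6 + 0) - 2 = 6 - 2 = 4)
E(L) = 4 + L (E(L) = L + 4 = 4 + L)
E(√(-1 + G(0)))*C(W) = (4 + √(-1 + 2))*(-5) = (4 + √1)*(-5) = (4 + 1)*(-5) = 5*(-5) = -25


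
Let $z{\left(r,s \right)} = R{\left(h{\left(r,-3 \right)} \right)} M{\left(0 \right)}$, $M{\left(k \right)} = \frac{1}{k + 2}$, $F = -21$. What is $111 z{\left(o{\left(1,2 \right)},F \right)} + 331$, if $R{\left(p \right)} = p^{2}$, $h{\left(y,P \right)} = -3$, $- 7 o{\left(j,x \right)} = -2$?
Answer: $\frac{1661}{2} \approx 830.5$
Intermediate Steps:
$o{\left(j,x \right)} = \frac{2}{7}$ ($o{\left(j,x \right)} = \left(- \frac{1}{7}\right) \left(-2\right) = \frac{2}{7}$)
$M{\left(k \right)} = \frac{1}{2 + k}$
$z{\left(r,s \right)} = \frac{9}{2}$ ($z{\left(r,s \right)} = \frac{\left(-3\right)^{2}}{2 + 0} = \frac{9}{2}$)
$111 z{\left(o{\left(1,2 \right)},F \right)} + 331 = 111 \cdot \frac{9}{2} + 331 = \frac{999}{2} + 331 = \frac{1661}{2}$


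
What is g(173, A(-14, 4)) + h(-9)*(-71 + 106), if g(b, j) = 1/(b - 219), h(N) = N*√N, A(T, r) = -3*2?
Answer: -1/46 - 945*I ≈ -0.021739 - 945.0*I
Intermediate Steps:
A(T, r) = -6
h(N) = N^(3/2)
g(b, j) = 1/(-219 + b)
g(173, A(-14, 4)) + h(-9)*(-71 + 106) = 1/(-219 + 173) + (-9)^(3/2)*(-71 + 106) = 1/(-46) - 27*I*35 = -1/46 - 945*I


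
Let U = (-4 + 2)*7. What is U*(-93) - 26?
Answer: 1276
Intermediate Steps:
U = -14 (U = -2*7 = -14)
U*(-93) - 26 = -14*(-93) - 26 = 1302 - 26 = 1276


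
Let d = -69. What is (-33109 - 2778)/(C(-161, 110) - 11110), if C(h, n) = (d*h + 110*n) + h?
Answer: -35887/11938 ≈ -3.0061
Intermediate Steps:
C(h, n) = -68*h + 110*n (C(h, n) = (-69*h + 110*n) + h = -68*h + 110*n)
(-33109 - 2778)/(C(-161, 110) - 11110) = (-33109 - 2778)/((-68*(-161) + 110*110) - 11110) = -35887/((10948 + 12100) - 11110) = -35887/(23048 - 11110) = -35887/11938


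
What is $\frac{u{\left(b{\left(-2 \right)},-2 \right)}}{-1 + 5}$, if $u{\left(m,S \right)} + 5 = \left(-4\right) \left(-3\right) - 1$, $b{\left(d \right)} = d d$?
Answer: $\frac{3}{2} \approx 1.5$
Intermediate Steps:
$b{\left(d \right)} = d^{2}$
$u{\left(m,S \right)} = 6$ ($u{\left(m,S \right)} = -5 - -11 = -5 + \left(12 - 1\right) = -5 + 11 = 6$)
$\frac{u{\left(b{\left(-2 \right)},-2 \right)}}{-1 + 5} = \frac{6}{-1 + 5} = \frac{6}{4} = 6 \cdot \frac{1}{4} = \frac{3}{2}$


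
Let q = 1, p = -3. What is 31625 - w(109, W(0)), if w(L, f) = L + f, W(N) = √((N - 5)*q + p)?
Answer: 31516 - 2*I*√2 ≈ 31516.0 - 2.8284*I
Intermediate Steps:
W(N) = √(-8 + N) (W(N) = √((N - 5)*1 - 3) = √((-5 + N)*1 - 3) = √((-5 + N) - 3) = √(-8 + N))
31625 - w(109, W(0)) = 31625 - (109 + √(-8 + 0)) = 31625 - (109 + √(-8)) = 31625 - (109 + 2*I*√2) = 31625 + (-109 - 2*I*√2) = 31516 - 2*I*√2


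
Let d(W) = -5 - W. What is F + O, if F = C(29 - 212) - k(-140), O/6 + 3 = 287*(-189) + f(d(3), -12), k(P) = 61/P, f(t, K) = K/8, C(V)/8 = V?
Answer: -45772799/140 ≈ -3.2695e+5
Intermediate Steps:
C(V) = 8*V
f(t, K) = K/8 (f(t, K) = K*(⅛) = K/8)
O = -325485 (O = -18 + 6*(287*(-189) + (⅛)*(-12)) = -18 + 6*(-54243 - 3/2) = -18 + 6*(-108489/2) = -18 - 325467 = -325485)
F = -204899/140 (F = 8*(29 - 212) - 61/(-140) = 8*(-183) - 61*(-1)/140 = -1464 - 1*(-61/140) = -1464 + 61/140 = -204899/140 ≈ -1463.6)
F + O = -204899/140 - 325485 = -45772799/140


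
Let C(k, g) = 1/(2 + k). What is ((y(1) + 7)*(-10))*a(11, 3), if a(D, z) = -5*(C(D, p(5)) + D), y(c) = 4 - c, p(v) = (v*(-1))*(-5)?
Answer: 72000/13 ≈ 5538.5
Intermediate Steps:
p(v) = 5*v (p(v) = -v*(-5) = 5*v)
a(D, z) = -5*D - 5/(2 + D) (a(D, z) = -5*(1/(2 + D) + D) = -5*(D + 1/(2 + D)) = -5*D - 5/(2 + D))
((y(1) + 7)*(-10))*a(11, 3) = (((4 - 1*1) + 7)*(-10))*(5*(-1 - 1*11*(2 + 11))/(2 + 11)) = (((4 - 1) + 7)*(-10))*(5*(-1 - 1*11*13)/13) = ((3 + 7)*(-10))*(5*(1/13)*(-1 - 143)) = (10*(-10))*(5*(1/13)*(-144)) = -100*(-720/13) = 72000/13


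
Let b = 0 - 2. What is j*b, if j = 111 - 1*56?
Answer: -110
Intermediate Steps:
j = 55 (j = 111 - 56 = 55)
b = -2
j*b = 55*(-2) = -110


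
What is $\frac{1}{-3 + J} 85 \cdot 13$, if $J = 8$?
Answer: $221$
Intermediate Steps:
$\frac{1}{-3 + J} 85 \cdot 13 = \frac{1}{-3 + 8} \cdot 85 \cdot 13 = \frac{1}{5} \cdot 85 \cdot 13 = 17 \cdot 13 = 221$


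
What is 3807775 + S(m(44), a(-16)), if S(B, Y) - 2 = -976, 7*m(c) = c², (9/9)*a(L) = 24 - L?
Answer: 3806801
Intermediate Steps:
a(L) = 24 - L
m(c) = c²/7
S(B, Y) = -974 (S(B, Y) = 2 - 976 = -974)
3807775 + S(m(44), a(-16)) = 3807775 - 974 = 3806801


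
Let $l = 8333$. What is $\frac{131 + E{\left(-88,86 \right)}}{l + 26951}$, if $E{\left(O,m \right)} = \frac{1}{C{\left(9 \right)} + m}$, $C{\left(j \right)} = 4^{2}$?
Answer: $\frac{13363}{3598968} \approx 0.003713$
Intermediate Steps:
$C{\left(j \right)} = 16$
$E{\left(O,m \right)} = \frac{1}{16 + m}$
$\frac{131 + E{\left(-88,86 \right)}}{l + 26951} = \frac{131 + \frac{1}{16 + 86}}{8333 + 26951} = \frac{131 + \frac{1}{102}}{35284} = \left(131 + \frac{1}{102}\right) \frac{1}{35284} = \frac{13363}{102} \cdot \frac{1}{35284} = \frac{13363}{3598968}$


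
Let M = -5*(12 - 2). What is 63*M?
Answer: -3150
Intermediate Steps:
M = -50 (M = -5*10 = -50)
63*M = 63*(-50) = -3150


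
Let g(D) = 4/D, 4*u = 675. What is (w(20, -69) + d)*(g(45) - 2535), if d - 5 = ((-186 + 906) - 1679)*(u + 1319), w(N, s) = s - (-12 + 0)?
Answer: 651027950407/180 ≈ 3.6168e+9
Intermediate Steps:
w(N, s) = 12 + s (w(N, s) = s - 1*(-12) = s + 12 = 12 + s)
u = 675/4 (u = (¼)*675 = 675/4 ≈ 168.75)
d = -5706989/4 (d = 5 + ((-186 + 906) - 1679)*(675/4 + 1319) = 5 + (720 - 1679)*(5951/4) = 5 - 959*5951/4 = 5 - 5707009/4 = -5706989/4 ≈ -1.4267e+6)
(w(20, -69) + d)*(g(45) - 2535) = ((12 - 69) - 5706989/4)*(4/45 - 2535) = (-57 - 5706989/4)*(4*(1/45) - 2535) = -5707217*(4/45 - 2535)/4 = -5707217/4*(-114071/45) = 651027950407/180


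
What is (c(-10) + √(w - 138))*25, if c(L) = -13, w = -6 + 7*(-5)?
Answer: -325 + 25*I*√179 ≈ -325.0 + 334.48*I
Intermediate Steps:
w = -41 (w = -6 - 35 = -41)
(c(-10) + √(w - 138))*25 = (-13 + √(-41 - 138))*25 = (-13 + √(-179))*25 = (-13 + I*√179)*25 = -325 + 25*I*√179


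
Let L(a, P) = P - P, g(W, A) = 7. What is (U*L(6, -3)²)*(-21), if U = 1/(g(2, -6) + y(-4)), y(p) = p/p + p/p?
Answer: 0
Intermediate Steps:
y(p) = 2 (y(p) = 1 + 1 = 2)
L(a, P) = 0
U = ⅑ (U = 1/(7 + 2) = 1/9 = ⅑ ≈ 0.11111)
(U*L(6, -3)²)*(-21) = ((⅑)*0²)*(-21) = ((⅑)*0)*(-21) = 0*(-21) = 0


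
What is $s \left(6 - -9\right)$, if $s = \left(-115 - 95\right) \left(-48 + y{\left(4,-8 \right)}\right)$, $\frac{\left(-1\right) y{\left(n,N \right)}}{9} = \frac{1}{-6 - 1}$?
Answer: $147150$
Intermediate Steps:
$y{\left(n,N \right)} = \frac{9}{7}$ ($y{\left(n,N \right)} = - \frac{9}{-6 - 1} = - \frac{9}{-7} = \left(-9\right) \left(- \frac{1}{7}\right) = \frac{9}{7}$)
$s = 9810$ ($s = \left(-115 - 95\right) \left(-48 + \frac{9}{7}\right) = \left(-210\right) \left(- \frac{327}{7}\right) = 9810$)
$s \left(6 - -9\right) = 9810 \left(6 - -9\right) = 9810 \left(6 + 9\right) = 9810 \cdot 15 = 147150$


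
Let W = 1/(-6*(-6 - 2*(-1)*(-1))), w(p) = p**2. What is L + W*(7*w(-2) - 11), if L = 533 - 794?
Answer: -12511/48 ≈ -260.65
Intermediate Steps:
W = 1/48 (W = 1/(-6*(-6 + 2*(-1))) = 1/(-6*(-6 - 2)) = 1/(-6*(-8)) = 1/48 ≈ 0.020833)
L = -261
L + W*(7*w(-2) - 11) = -261 + (7*(-2)**2 - 11)/48 = -261 + (7*4 - 11)/48 = -261 + (28 - 11)/48 = -261 + (1/48)*17 = -261 + 17/48 = -12511/48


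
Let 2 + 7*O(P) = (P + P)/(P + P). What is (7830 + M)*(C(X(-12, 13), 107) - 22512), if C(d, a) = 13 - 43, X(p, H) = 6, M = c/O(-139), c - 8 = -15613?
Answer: -2638879230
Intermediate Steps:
c = -15605 (c = 8 - 15613 = -15605)
O(P) = -⅐ (O(P) = -2/7 + ((P + P)/(P + P))/7 = -2/7 + ((2*P)/((2*P)))/7 = -2/7 + ((2*P)*(1/(2*P)))/7 = -2/7 + (⅐)*1 = -2/7 + ⅐ = -⅐)
M = 109235 (M = -15605/(-⅐) = -15605*(-7) = 109235)
C(d, a) = -30
(7830 + M)*(C(X(-12, 13), 107) - 22512) = (7830 + 109235)*(-30 - 22512) = 117065*(-22542) = -2638879230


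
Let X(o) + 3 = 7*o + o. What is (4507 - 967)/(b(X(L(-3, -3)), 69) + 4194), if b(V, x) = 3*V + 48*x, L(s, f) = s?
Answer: 236/495 ≈ 0.47677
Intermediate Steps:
X(o) = -3 + 8*o (X(o) = -3 + (7*o + o) = -3 + 8*o)
(4507 - 967)/(b(X(L(-3, -3)), 69) + 4194) = (4507 - 967)/((3*(-3 + 8*(-3)) + 48*69) + 4194) = 3540/((3*(-3 - 24) + 3312) + 4194) = 3540/((3*(-27) + 3312) + 4194) = 3540/((-81 + 3312) + 4194) = 3540/(3231 + 4194) = 3540/7425 = 3540*(1/7425) = 236/495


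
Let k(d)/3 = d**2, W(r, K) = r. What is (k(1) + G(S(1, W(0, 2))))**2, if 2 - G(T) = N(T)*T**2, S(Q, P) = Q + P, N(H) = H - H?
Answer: 25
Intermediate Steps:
N(H) = 0
S(Q, P) = P + Q
G(T) = 2 (G(T) = 2 - 0*T**2 = 2 - 1*0 = 2 + 0 = 2)
k(d) = 3*d**2
(k(1) + G(S(1, W(0, 2))))**2 = (3*1**2 + 2)**2 = (3*1 + 2)**2 = (3 + 2)**2 = 5**2 = 25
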